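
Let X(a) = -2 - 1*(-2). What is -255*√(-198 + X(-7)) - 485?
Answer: -485 - 765*I*√22 ≈ -485.0 - 3588.2*I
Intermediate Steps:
X(a) = 0 (X(a) = -2 + 2 = 0)
-255*√(-198 + X(-7)) - 485 = -255*√(-198 + 0) - 485 = -765*I*√22 - 485 = -485 - 765*I*√22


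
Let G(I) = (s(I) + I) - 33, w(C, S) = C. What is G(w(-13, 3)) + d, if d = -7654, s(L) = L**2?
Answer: -7531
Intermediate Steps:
G(I) = -33 + I + I**2 (G(I) = (I**2 + I) - 33 = (I + I**2) - 33 = -33 + I + I**2)
G(w(-13, 3)) + d = (-33 - 13 + (-13)**2) - 7654 = (-33 - 13 + 169) - 7654 = 123 - 7654 = -7531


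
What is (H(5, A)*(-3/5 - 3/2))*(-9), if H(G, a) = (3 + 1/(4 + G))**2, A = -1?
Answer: 2744/15 ≈ 182.93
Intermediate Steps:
(H(5, A)*(-3/5 - 3/2))*(-9) = (((13 + 3*5)**2/(4 + 5)**2)*(-3/5 - 3/2))*(-9) = (((13 + 15)**2/9**2)*(-3*1/5 - 3*1/2))*(-9) = (((1/81)*28**2)*(-3/5 - 3/2))*(-9) = (((1/81)*784)*(-21/10))*(-9) = ((784/81)*(-21/10))*(-9) = -2744/135*(-9) = 2744/15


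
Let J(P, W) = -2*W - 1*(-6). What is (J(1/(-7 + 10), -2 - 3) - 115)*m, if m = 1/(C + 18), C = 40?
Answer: -99/58 ≈ -1.7069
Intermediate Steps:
m = 1/58 (m = 1/(40 + 18) = 1/58 ≈ 0.017241)
J(P, W) = 6 - 2*W (J(P, W) = -2*W + 6 = 6 - 2*W)
(J(1/(-7 + 10), -2 - 3) - 115)*m = ((6 - 2*(-2 - 3)) - 115)*(1/58) = ((6 - 2*(-5)) - 115)*(1/58) = ((6 + 10) - 115)*(1/58) = (16 - 115)*(1/58) = -99*1/58 = -99/58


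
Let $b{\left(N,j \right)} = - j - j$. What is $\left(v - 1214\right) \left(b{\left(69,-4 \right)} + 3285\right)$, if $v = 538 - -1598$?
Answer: $3036146$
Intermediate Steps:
$b{\left(N,j \right)} = - 2 j$
$v = 2136$ ($v = 538 + 1598 = 2136$)
$\left(v - 1214\right) \left(b{\left(69,-4 \right)} + 3285\right) = \left(2136 - 1214\right) \left(\left(-2\right) \left(-4\right) + 3285\right) = 922 \left(8 + 3285\right) = 922 \cdot 3293 = 3036146$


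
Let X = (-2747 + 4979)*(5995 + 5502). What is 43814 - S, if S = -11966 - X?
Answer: 25717084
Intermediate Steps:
X = 25661304 (X = 2232*11497 = 25661304)
S = -25673270 (S = -11966 - 1*25661304 = -11966 - 25661304 = -25673270)
43814 - S = 43814 - 1*(-25673270) = 43814 + 25673270 = 25717084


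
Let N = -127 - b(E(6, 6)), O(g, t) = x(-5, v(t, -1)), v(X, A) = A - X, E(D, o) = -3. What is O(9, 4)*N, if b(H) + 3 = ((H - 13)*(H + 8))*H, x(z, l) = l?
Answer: 1820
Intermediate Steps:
b(H) = -3 + H*(-13 + H)*(8 + H) (b(H) = -3 + ((H - 13)*(H + 8))*H = -3 + ((-13 + H)*(8 + H))*H = -3 + H*(-13 + H)*(8 + H))
O(g, t) = -1 - t
N = -364 (N = -127 - (-3 + (-3)**3 - 104*(-3) - 5*(-3)**2) = -127 - (-3 - 27 + 312 - 5*9) = -127 - (-3 - 27 + 312 - 45) = -127 - 1*237 = -127 - 237 = -364)
O(9, 4)*N = (-1 - 1*4)*(-364) = (-1 - 4)*(-364) = -5*(-364) = 1820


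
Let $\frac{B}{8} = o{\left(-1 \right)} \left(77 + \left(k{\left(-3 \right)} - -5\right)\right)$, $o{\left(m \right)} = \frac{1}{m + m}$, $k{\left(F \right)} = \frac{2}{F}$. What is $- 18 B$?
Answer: $5856$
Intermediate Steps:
$o{\left(m \right)} = \frac{1}{2 m}$
$B = - \frac{976}{3}$ ($B = 8 \frac{1}{2 \left(-1\right)} \left(77 + \left(\frac{2}{-3} - -5\right)\right) = 8 \cdot \frac{1}{2} \left(-1\right) \left(77 + \left(2 \left(- \frac{1}{3}\right) + 5\right)\right) = 8 \left(- \frac{77 + \left(- \frac{2}{3} + 5\right)}{2}\right) = 8 \left(- \frac{77 + \frac{13}{3}}{2}\right) = 8 \left(\left(- \frac{1}{2}\right) \frac{244}{3}\right) = 8 \left(- \frac{122}{3}\right) = - \frac{976}{3} \approx -325.33$)
$- 18 B = \left(-18\right) \left(- \frac{976}{3}\right) = 5856$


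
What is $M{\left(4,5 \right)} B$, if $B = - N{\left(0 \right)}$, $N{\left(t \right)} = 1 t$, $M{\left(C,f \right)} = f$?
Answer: $0$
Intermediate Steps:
$N{\left(t \right)} = t$
$B = 0$ ($B = \left(-1\right) 0 = 0$)
$M{\left(4,5 \right)} B = 5 \cdot 0 = 0$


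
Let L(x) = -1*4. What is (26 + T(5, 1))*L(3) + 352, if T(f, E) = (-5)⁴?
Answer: -2252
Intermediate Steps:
L(x) = -4
T(f, E) = 625
(26 + T(5, 1))*L(3) + 352 = (26 + 625)*(-4) + 352 = 651*(-4) + 352 = -2604 + 352 = -2252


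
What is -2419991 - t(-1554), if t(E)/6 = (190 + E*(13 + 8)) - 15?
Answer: -2225237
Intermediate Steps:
t(E) = 1050 + 126*E (t(E) = 6*((190 + E*(13 + 8)) - 15) = 6*((190 + E*21) - 15) = 6*((190 + 21*E) - 15) = 6*(175 + 21*E) = 1050 + 126*E)
-2419991 - t(-1554) = -2419991 - (1050 + 126*(-1554)) = -2419991 - (1050 - 195804) = -2419991 - 1*(-194754) = -2419991 + 194754 = -2225237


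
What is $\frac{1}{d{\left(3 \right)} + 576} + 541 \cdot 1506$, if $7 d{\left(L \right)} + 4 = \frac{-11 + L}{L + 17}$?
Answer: $\frac{16407354983}{20138} \approx 8.1475 \cdot 10^{5}$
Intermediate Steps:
$d{\left(L \right)} = - \frac{4}{7} + \frac{-11 + L}{7 \left(17 + L\right)}$ ($d{\left(L \right)} = - \frac{4}{7} + \frac{\left(-11 + L\right) \frac{1}{L + 17}}{7} = - \frac{4}{7} + \frac{\left(-11 + L\right) \frac{1}{17 + L}}{7} = - \frac{4}{7} + \frac{\frac{1}{17 + L} \left(-11 + L\right)}{7} = - \frac{4}{7} + \frac{-11 + L}{7 \left(17 + L\right)}$)
$\frac{1}{d{\left(3 \right)} + 576} + 541 \cdot 1506 = \frac{1}{\frac{-79 - 9}{7 \left(17 + 3\right)} + 576} + 541 \cdot 1506 = \frac{1}{\frac{-79 - 9}{7 \cdot 20} + 576} + 814746 = \frac{1}{\frac{1}{7} \cdot \frac{1}{20} \left(-88\right) + 576} + 814746 = \frac{1}{- \frac{22}{35} + 576} + 814746 = \frac{1}{\frac{20138}{35}} + 814746 = \frac{35}{20138} + 814746 = \frac{16407354983}{20138}$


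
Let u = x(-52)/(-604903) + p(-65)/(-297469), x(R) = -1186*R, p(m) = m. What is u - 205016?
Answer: -2837736530644045/13841530039 ≈ -2.0502e+5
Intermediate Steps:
u = -1408168421/13841530039 (u = -1186*(-52)/(-604903) - 65/(-297469) = 61672*(-1/604903) - 65*(-1/297469) = -4744/46531 + 65/297469 = -1408168421/13841530039 ≈ -0.10173)
u - 205016 = -1408168421/13841530039 - 205016 = -2837736530644045/13841530039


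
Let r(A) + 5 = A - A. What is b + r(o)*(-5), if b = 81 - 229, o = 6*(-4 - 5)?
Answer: -123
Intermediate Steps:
o = -54 (o = 6*(-9) = -54)
b = -148
r(A) = -5 (r(A) = -5 + (A - A) = -5 + 0 = -5)
b + r(o)*(-5) = -148 - 5*(-5) = -148 + 25 = -123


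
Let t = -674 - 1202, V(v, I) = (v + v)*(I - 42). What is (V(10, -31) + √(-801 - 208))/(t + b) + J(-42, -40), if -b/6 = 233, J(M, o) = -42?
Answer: -68024/1637 - I*√1009/3274 ≈ -41.554 - 0.0097021*I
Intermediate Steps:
b = -1398 (b = -6*233 = -1398)
V(v, I) = 2*v*(-42 + I) (V(v, I) = (2*v)*(-42 + I) = 2*v*(-42 + I))
t = -1876
(V(10, -31) + √(-801 - 208))/(t + b) + J(-42, -40) = (2*10*(-42 - 31) + √(-801 - 208))/(-1876 - 1398) - 42 = (2*10*(-73) + √(-1009))/(-3274) - 42 = (-1460 + I*√1009)*(-1/3274) - 42 = (730/1637 - I*√1009/3274) - 42 = -68024/1637 - I*√1009/3274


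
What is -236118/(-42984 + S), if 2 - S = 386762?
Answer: 39353/71624 ≈ 0.54944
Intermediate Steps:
S = -386760 (S = 2 - 1*386762 = 2 - 386762 = -386760)
-236118/(-42984 + S) = -236118/(-42984 - 386760) = -236118/(-429744) = -236118*(-1/429744) = 39353/71624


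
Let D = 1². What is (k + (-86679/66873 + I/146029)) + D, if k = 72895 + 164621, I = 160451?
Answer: 773148648911307/3255132439 ≈ 2.3752e+5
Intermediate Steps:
k = 237516
D = 1
(k + (-86679/66873 + I/146029)) + D = (237516 + (-86679/66873 + 160451/146029)) + 1 = (237516 + (-86679*1/66873 + 160451*(1/146029))) + 1 = (237516 + (-28893/22291 + 160451/146029)) + 1 = (237516 - 642602656/3255132439) + 1 = 773145393778868/3255132439 + 1 = 773148648911307/3255132439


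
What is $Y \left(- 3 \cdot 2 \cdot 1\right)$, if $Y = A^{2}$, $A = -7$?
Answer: $-294$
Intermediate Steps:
$Y = 49$ ($Y = \left(-7\right)^{2} = 49$)
$Y \left(- 3 \cdot 2 \cdot 1\right) = 49 \left(- 3 \cdot 2 \cdot 1\right) = 49 \left(\left(-3\right) 2\right) = 49 \left(-6\right) = -294$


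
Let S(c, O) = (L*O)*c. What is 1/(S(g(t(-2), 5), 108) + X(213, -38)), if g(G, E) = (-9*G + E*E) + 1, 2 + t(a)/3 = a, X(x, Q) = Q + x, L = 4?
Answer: 1/58063 ≈ 1.7223e-5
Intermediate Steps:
t(a) = -6 + 3*a
g(G, E) = 1 + E² - 9*G (g(G, E) = (-9*G + E²) + 1 = (E² - 9*G) + 1 = 1 + E² - 9*G)
S(c, O) = 4*O*c (S(c, O) = (4*O)*c = 4*O*c)
1/(S(g(t(-2), 5), 108) + X(213, -38)) = 1/(4*108*(1 + 5² - 9*(-6 + 3*(-2))) + (-38 + 213)) = 1/(4*108*(1 + 25 - 9*(-6 - 6)) + 175) = 1/(4*108*(1 + 25 - 9*(-12)) + 175) = 1/(4*108*(1 + 25 + 108) + 175) = 1/(4*108*134 + 175) = 1/(57888 + 175) = 1/58063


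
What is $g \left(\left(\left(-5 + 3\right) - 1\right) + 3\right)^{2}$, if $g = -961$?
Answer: $0$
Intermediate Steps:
$g \left(\left(\left(-5 + 3\right) - 1\right) + 3\right)^{2} = - 961 \left(\left(\left(-5 + 3\right) - 1\right) + 3\right)^{2} = - 961 \left(\left(-2 - 1\right) + 3\right)^{2} = - 961 \left(-3 + 3\right)^{2} = - 961 \cdot 0^{2} = \left(-961\right) 0 = 0$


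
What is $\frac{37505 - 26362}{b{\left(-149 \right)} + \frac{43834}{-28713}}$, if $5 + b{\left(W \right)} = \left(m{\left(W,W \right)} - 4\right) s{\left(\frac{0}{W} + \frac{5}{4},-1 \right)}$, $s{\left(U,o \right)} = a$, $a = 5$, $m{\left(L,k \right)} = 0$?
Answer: $- \frac{319948959}{761659} \approx -420.07$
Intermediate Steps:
$s{\left(U,o \right)} = 5$
$b{\left(W \right)} = -25$ ($b{\left(W \right)} = -5 + \left(0 - 4\right) 5 = -5 - 20 = -25$)
$\frac{37505 - 26362}{b{\left(-149 \right)} + \frac{43834}{-28713}} = \frac{37505 - 26362}{-25 + \frac{43834}{-28713}} = \frac{37505 - 26362}{-25 + 43834 \left(- \frac{1}{28713}\right)} = \frac{11143}{-25 - \frac{43834}{28713}} = \frac{11143}{- \frac{761659}{28713}} = 11143 \left(- \frac{28713}{761659}\right) = - \frac{319948959}{761659}$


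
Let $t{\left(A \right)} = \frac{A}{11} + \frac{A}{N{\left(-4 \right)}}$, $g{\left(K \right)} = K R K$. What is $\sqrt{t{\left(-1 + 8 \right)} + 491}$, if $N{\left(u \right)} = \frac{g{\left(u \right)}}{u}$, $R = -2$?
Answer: $\frac{\sqrt{953502}}{44} \approx 22.193$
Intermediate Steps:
$g{\left(K \right)} = - 2 K^{2}$ ($g{\left(K \right)} = K \left(-2\right) K = - 2 K K = - 2 K^{2}$)
$N{\left(u \right)} = - 2 u$ ($N{\left(u \right)} = \frac{\left(-2\right) u^{2}}{u} = - 2 u$)
$t{\left(A \right)} = \frac{19 A}{88}$ ($t{\left(A \right)} = \frac{A}{11} + \frac{A}{\left(-2\right) \left(-4\right)} = A \frac{1}{11} + \frac{A}{8} = \frac{A}{11} + A \frac{1}{8} = \frac{A}{11} + \frac{A}{8} = \frac{19 A}{88}$)
$\sqrt{t{\left(-1 + 8 \right)} + 491} = \sqrt{\frac{19 \left(-1 + 8\right)}{88} + 491} = \sqrt{\frac{19}{88} \cdot 7 + 491} = \sqrt{\frac{133}{88} + 491} = \sqrt{\frac{43341}{88}} = \frac{\sqrt{953502}}{44}$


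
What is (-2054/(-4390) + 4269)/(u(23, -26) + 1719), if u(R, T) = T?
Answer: 9371482/3716135 ≈ 2.5218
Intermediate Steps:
(-2054/(-4390) + 4269)/(u(23, -26) + 1719) = (-2054/(-4390) + 4269)/(-26 + 1719) = (-2054*(-1/4390) + 4269)/1693 = (1027/2195 + 4269)*(1/1693) = (9371482/2195)*(1/1693) = 9371482/3716135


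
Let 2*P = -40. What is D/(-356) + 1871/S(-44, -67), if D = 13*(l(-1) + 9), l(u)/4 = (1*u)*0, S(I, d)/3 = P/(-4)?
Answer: 664321/5340 ≈ 124.40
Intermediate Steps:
P = -20 (P = (1/2)*(-40) = -20)
S(I, d) = 15 (S(I, d) = 3*(-20/(-4)) = 3*(-20*(-1/4)) = 3*5 = 15)
l(u) = 0 (l(u) = 4*((1*u)*0) = 4*(u*0) = 4*0 = 0)
D = 117 (D = 13*(0 + 9) = 13*9 = 117)
D/(-356) + 1871/S(-44, -67) = 117/(-356) + 1871/15 = 117*(-1/356) + 1871*(1/15) = -117/356 + 1871/15 = 664321/5340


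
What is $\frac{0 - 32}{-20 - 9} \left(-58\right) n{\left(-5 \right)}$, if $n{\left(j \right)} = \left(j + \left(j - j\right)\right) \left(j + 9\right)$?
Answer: $1280$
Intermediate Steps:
$n{\left(j \right)} = j \left(9 + j\right)$ ($n{\left(j \right)} = \left(j + 0\right) \left(9 + j\right) = j \left(9 + j\right)$)
$\frac{0 - 32}{-20 - 9} \left(-58\right) n{\left(-5 \right)} = \frac{0 - 32}{-20 - 9} \left(-58\right) \left(- 5 \left(9 - 5\right)\right) = - \frac{32}{-29} \left(-58\right) \left(\left(-5\right) 4\right) = \left(-32\right) \left(- \frac{1}{29}\right) \left(-58\right) \left(-20\right) = \frac{32}{29} \left(-58\right) \left(-20\right) = \left(-64\right) \left(-20\right) = 1280$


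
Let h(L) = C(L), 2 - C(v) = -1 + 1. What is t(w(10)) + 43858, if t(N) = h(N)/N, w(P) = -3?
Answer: 131572/3 ≈ 43857.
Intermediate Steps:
C(v) = 2 (C(v) = 2 - (-1 + 1) = 2 - 1*0 = 2 + 0 = 2)
h(L) = 2
t(N) = 2/N
t(w(10)) + 43858 = 2/(-3) + 43858 = 2*(-⅓) + 43858 = -⅔ + 43858 = 131572/3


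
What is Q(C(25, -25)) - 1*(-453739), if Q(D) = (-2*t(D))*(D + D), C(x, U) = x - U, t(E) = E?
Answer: 443739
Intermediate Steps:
Q(D) = -4*D**2 (Q(D) = (-2*D)*(D + D) = (-2*D)*(2*D) = -4*D**2)
Q(C(25, -25)) - 1*(-453739) = -4*(25 - 1*(-25))**2 - 1*(-453739) = -4*(25 + 25)**2 + 453739 = -4*50**2 + 453739 = -4*2500 + 453739 = -10000 + 453739 = 443739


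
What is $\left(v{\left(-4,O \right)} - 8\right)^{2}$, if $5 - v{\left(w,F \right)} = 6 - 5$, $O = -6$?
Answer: $16$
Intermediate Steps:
$v{\left(w,F \right)} = 4$ ($v{\left(w,F \right)} = 5 - \left(6 - 5\right) = 5 - 1 = 4$)
$\left(v{\left(-4,O \right)} - 8\right)^{2} = \left(4 - 8\right)^{2} = \left(-4\right)^{2} = 16$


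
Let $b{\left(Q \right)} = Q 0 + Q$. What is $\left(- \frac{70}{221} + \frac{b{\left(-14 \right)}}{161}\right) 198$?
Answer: $- \frac{406296}{5083} \approx -79.932$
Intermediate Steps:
$b{\left(Q \right)} = Q$ ($b{\left(Q \right)} = 0 + Q = Q$)
$\left(- \frac{70}{221} + \frac{b{\left(-14 \right)}}{161}\right) 198 = \left(- \frac{70}{221} - \frac{14}{161}\right) 198 = \left(\left(-70\right) \frac{1}{221} - \frac{2}{23}\right) 198 = \left(- \frac{70}{221} - \frac{2}{23}\right) 198 = \left(- \frac{2052}{5083}\right) 198 = - \frac{406296}{5083}$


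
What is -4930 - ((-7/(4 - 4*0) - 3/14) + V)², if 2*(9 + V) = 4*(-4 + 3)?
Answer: -3996889/784 ≈ -5098.1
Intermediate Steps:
V = -11 (V = -9 + (4*(-4 + 3))/2 = -9 + (4*(-1))/2 = -9 + (½)*(-4) = -9 - 2 = -11)
-4930 - ((-7/(4 - 4*0) - 3/14) + V)² = -4930 - ((-7/(4 - 4*0) - 3/14) - 11)² = -4930 - ((-7/(4 + 0) - 3*1/14) - 11)² = -4930 - ((-7/4 - 3/14) - 11)² = -4930 - (-55/28 - 11)² = -4930 - (-363/28)² = -4930 - 1*131769/784 = -4930 - 131769/784 = -3996889/784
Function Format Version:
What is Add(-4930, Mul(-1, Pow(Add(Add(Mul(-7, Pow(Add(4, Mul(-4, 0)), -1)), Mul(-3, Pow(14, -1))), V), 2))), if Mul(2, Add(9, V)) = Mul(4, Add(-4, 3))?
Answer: Rational(-3996889, 784) ≈ -5098.1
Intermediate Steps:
V = -11 (V = Add(-9, Mul(Rational(1, 2), Mul(4, Add(-4, 3)))) = Add(-9, Mul(Rational(1, 2), Mul(4, -1))) = Add(-9, Mul(Rational(1, 2), -4)) = Add(-9, -2) = -11)
Add(-4930, Mul(-1, Pow(Add(Add(Mul(-7, Pow(Add(4, Mul(-4, 0)), -1)), Mul(-3, Pow(14, -1))), V), 2))) = Add(-4930, Mul(-1, Pow(Add(Add(Mul(-7, Pow(Add(4, Mul(-4, 0)), -1)), Mul(-3, Pow(14, -1))), -11), 2))) = Add(-4930, Mul(-1, Pow(Add(Add(Mul(-7, Pow(Add(4, 0), -1)), Mul(-3, Rational(1, 14))), -11), 2))) = Add(-4930, Mul(-1, Pow(Add(Add(Mul(-7, Pow(4, -1)), Rational(-3, 14)), -11), 2))) = Add(-4930, Mul(-1, Pow(Add(Add(Mul(-7, Rational(1, 4)), Rational(-3, 14)), -11), 2))) = Add(-4930, Mul(-1, Pow(Add(Add(Rational(-7, 4), Rational(-3, 14)), -11), 2))) = Add(-4930, Mul(-1, Pow(Add(Rational(-55, 28), -11), 2))) = Add(-4930, Mul(-1, Pow(Rational(-363, 28), 2))) = Add(-4930, Mul(-1, Rational(131769, 784))) = Add(-4930, Rational(-131769, 784)) = Rational(-3996889, 784)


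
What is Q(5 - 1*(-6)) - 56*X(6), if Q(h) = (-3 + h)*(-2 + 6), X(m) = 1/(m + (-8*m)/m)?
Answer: 60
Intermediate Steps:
X(m) = 1/(-8 + m) (X(m) = 1/(m - 8) = 1/(-8 + m))
Q(h) = -12 + 4*h (Q(h) = (-3 + h)*4 = -12 + 4*h)
Q(5 - 1*(-6)) - 56*X(6) = (-12 + 4*(5 - 1*(-6))) - 56/(-8 + 6) = (-12 + 4*(5 + 6)) - 56/(-2) = (-12 + 4*11) - 56*(-½) = (-12 + 44) + 28 = 32 + 28 = 60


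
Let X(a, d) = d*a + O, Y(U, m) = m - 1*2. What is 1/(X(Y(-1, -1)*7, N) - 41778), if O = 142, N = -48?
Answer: -1/40628 ≈ -2.4614e-5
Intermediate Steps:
Y(U, m) = -2 + m (Y(U, m) = m - 2 = -2 + m)
X(a, d) = 142 + a*d (X(a, d) = d*a + 142 = a*d + 142 = 142 + a*d)
1/(X(Y(-1, -1)*7, N) - 41778) = 1/((142 + ((-2 - 1)*7)*(-48)) - 41778) = 1/((142 - 3*7*(-48)) - 41778) = 1/((142 - 21*(-48)) - 41778) = 1/((142 + 1008) - 41778) = 1/(1150 - 41778) = 1/(-40628) = -1/40628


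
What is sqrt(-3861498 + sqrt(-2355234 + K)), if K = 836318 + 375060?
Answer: sqrt(-3861498 + 28*I*sqrt(1459)) ≈ 0.272 + 1965.1*I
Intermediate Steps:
K = 1211378
sqrt(-3861498 + sqrt(-2355234 + K)) = sqrt(-3861498 + sqrt(-2355234 + 1211378)) = sqrt(-3861498 + sqrt(-1143856)) = sqrt(-3861498 + 28*I*sqrt(1459))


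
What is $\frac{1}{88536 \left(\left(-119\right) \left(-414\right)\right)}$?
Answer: $\frac{1}{4361814576} \approx 2.2926 \cdot 10^{-10}$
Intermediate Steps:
$\frac{1}{88536 \left(\left(-119\right) \left(-414\right)\right)} = \frac{1}{88536 \cdot 49266} = \frac{1}{88536} \cdot \frac{1}{49266} = \frac{1}{4361814576}$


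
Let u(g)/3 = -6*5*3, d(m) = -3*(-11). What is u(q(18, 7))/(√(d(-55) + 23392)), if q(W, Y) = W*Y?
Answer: -54*√937/937 ≈ -1.7641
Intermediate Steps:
d(m) = 33
u(g) = -270 (u(g) = 3*(-6*5*3) = 3*(-30*3) = 3*(-90) = -270)
u(q(18, 7))/(√(d(-55) + 23392)) = -270/√(33 + 23392) = -270*√937/4685 = -54*√937/937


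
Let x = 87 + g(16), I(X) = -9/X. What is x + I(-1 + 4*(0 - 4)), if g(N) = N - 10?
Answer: 1590/17 ≈ 93.529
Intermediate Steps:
g(N) = -10 + N
x = 93 (x = 87 + (-10 + 16) = 87 + 6 = 93)
x + I(-1 + 4*(0 - 4)) = 93 - 9/(-1 + 4*(0 - 4)) = 93 - 9/(-1 + 4*(-4)) = 93 - 9/(-1 - 16) = 93 - 9/(-17) = 93 - 9*(-1/17) = 93 + 9/17 = 1590/17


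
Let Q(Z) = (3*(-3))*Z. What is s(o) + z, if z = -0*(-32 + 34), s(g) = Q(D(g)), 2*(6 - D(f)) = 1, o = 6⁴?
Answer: -99/2 ≈ -49.500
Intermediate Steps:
o = 1296
D(f) = 11/2 (D(f) = 6 - ½*1 = 6 - ½ = 11/2)
Q(Z) = -9*Z
s(g) = -99/2 (s(g) = -9*11/2 = -99/2)
z = 0 (z = -0*2 = -1*0 = 0)
s(o) + z = -99/2 + 0 = -99/2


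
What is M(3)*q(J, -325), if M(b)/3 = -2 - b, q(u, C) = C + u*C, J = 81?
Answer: 399750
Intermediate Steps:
q(u, C) = C + C*u
M(b) = -6 - 3*b (M(b) = 3*(-2 - b) = -6 - 3*b)
M(3)*q(J, -325) = (-6 - 3*3)*(-325*(1 + 81)) = (-6 - 9)*(-325*82) = -15*(-26650) = 399750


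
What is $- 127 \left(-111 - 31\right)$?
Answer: $18034$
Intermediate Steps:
$- 127 \left(-111 - 31\right) = \left(-127\right) \left(-142\right) = 18034$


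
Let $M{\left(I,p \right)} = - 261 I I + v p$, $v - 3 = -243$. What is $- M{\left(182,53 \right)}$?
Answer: $8658084$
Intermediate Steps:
$v = -240$ ($v = 3 - 243 = -240$)
$M{\left(I,p \right)} = - 261 I^{2} - 240 p$ ($M{\left(I,p \right)} = - 261 I I - 240 p = - 261 I^{2} - 240 p$)
$- M{\left(182,53 \right)} = - (- 261 \cdot 182^{2} - 12720) = - (\left(-261\right) 33124 - 12720) = - (-8645364 - 12720) = \left(-1\right) \left(-8658084\right) = 8658084$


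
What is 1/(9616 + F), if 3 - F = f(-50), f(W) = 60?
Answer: 1/9559 ≈ 0.00010461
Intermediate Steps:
F = -57 (F = 3 - 1*60 = 3 - 60 = -57)
1/(9616 + F) = 1/(9616 - 57) = 1/9559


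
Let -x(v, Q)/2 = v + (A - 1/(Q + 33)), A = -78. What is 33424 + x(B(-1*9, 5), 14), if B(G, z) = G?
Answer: 1579108/47 ≈ 33598.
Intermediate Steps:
x(v, Q) = 156 - 2*v + 2/(33 + Q) (x(v, Q) = -2*(v + (-78 - 1/(Q + 33))) = -2*(v + (-78 - 1/(33 + Q))) = -2*(-78 + v - 1/(33 + Q)) = 156 - 2*v + 2/(33 + Q))
33424 + x(B(-1*9, 5), 14) = 33424 + 2*(2575 - (-33)*9 + 78*14 - 1*14*(-1*9))/(33 + 14) = 33424 + 2*(2575 - 33*(-9) + 1092 - 1*14*(-9))/47 = 33424 + 2*(1/47)*(2575 + 297 + 1092 + 126) = 33424 + 2*(1/47)*4090 = 33424 + 8180/47 = 1579108/47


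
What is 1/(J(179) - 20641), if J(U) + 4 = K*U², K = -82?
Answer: -1/2648007 ≈ -3.7764e-7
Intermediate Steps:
J(U) = -4 - 82*U²
1/(J(179) - 20641) = 1/((-4 - 82*179²) - 20641) = 1/((-4 - 82*32041) - 20641) = 1/((-4 - 2627362) - 20641) = 1/(-2627366 - 20641) = 1/(-2648007) = -1/2648007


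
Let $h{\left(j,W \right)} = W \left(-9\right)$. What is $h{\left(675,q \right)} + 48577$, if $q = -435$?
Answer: $52492$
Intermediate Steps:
$h{\left(j,W \right)} = - 9 W$
$h{\left(675,q \right)} + 48577 = \left(-9\right) \left(-435\right) + 48577 = 3915 + 48577 = 52492$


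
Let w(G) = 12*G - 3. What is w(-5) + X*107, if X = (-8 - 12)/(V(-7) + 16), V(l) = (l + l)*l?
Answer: -4661/57 ≈ -81.772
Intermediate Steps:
V(l) = 2*l**2 (V(l) = (2*l)*l = 2*l**2)
w(G) = -3 + 12*G
X = -10/57 (X = (-8 - 12)/(2*(-7)**2 + 16) = -20/(2*49 + 16) = -20/(98 + 16) = -20/114 = -20*1/114 = -10/57 ≈ -0.17544)
w(-5) + X*107 = (-3 + 12*(-5)) - 10/57*107 = (-3 - 60) - 1070/57 = -63 - 1070/57 = -4661/57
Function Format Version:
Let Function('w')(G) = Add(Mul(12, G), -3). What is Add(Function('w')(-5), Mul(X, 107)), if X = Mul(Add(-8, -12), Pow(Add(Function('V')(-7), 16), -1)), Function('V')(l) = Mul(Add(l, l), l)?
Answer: Rational(-4661, 57) ≈ -81.772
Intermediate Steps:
Function('V')(l) = Mul(2, Pow(l, 2)) (Function('V')(l) = Mul(Mul(2, l), l) = Mul(2, Pow(l, 2)))
Function('w')(G) = Add(-3, Mul(12, G))
X = Rational(-10, 57) (X = Mul(Add(-8, -12), Pow(Add(Mul(2, Pow(-7, 2)), 16), -1)) = Mul(-20, Pow(Add(Mul(2, 49), 16), -1)) = Mul(-20, Pow(Add(98, 16), -1)) = Mul(-20, Pow(114, -1)) = Mul(-20, Rational(1, 114)) = Rational(-10, 57) ≈ -0.17544)
Add(Function('w')(-5), Mul(X, 107)) = Add(Add(-3, Mul(12, -5)), Mul(Rational(-10, 57), 107)) = Add(Add(-3, -60), Rational(-1070, 57)) = Add(-63, Rational(-1070, 57)) = Rational(-4661, 57)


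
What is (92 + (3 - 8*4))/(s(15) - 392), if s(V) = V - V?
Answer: -9/56 ≈ -0.16071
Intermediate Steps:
s(V) = 0
(92 + (3 - 8*4))/(s(15) - 392) = (92 + (3 - 8*4))/(0 - 392) = (92 + (3 - 32))/(-392) = (92 - 29)*(-1/392) = 63*(-1/392) = -9/56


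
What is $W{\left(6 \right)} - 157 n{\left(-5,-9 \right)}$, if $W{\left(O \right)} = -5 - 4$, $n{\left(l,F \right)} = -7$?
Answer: $1090$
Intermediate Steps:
$W{\left(O \right)} = -9$
$W{\left(6 \right)} - 157 n{\left(-5,-9 \right)} = -9 - -1099 = -9 + 1099 = 1090$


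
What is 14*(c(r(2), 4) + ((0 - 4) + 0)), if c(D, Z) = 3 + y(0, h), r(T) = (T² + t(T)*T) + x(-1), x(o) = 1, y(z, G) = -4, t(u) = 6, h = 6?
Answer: -70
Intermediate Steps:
r(T) = 1 + T² + 6*T (r(T) = (T² + 6*T) + 1 = 1 + T² + 6*T)
c(D, Z) = -1 (c(D, Z) = 3 - 4 = -1)
14*(c(r(2), 4) + ((0 - 4) + 0)) = 14*(-1 + ((0 - 4) + 0)) = 14*(-1 + (-4 + 0)) = 14*(-1 - 4) = 14*(-5) = -70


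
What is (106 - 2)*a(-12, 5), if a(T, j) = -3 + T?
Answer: -1560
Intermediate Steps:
(106 - 2)*a(-12, 5) = (106 - 2)*(-3 - 12) = 104*(-15) = -1560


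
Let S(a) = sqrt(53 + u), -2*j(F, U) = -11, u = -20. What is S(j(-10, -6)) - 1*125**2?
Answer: -15625 + sqrt(33) ≈ -15619.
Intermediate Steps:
j(F, U) = 11/2 (j(F, U) = -1/2*(-11) = 11/2)
S(a) = sqrt(33) (S(a) = sqrt(53 - 20) = sqrt(33))
S(j(-10, -6)) - 1*125**2 = sqrt(33) - 1*125**2 = sqrt(33) - 1*15625 = sqrt(33) - 15625 = -15625 + sqrt(33)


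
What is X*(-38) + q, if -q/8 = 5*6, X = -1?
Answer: -202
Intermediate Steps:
q = -240 (q = -40*6 = -8*30 = -240)
X*(-38) + q = -1*(-38) - 240 = 38 - 240 = -202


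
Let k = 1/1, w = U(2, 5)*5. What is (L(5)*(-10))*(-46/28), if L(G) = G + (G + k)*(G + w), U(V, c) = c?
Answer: 21275/7 ≈ 3039.3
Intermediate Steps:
w = 25 (w = 5*5 = 25)
k = 1
L(G) = G + (1 + G)*(25 + G) (L(G) = G + (G + 1)*(G + 25) = G + (1 + G)*(25 + G))
(L(5)*(-10))*(-46/28) = ((25 + 5² + 27*5)*(-10))*(-46/28) = ((25 + 25 + 135)*(-10))*(-46*1/28) = (185*(-10))*(-23/14) = -1850*(-23/14) = 21275/7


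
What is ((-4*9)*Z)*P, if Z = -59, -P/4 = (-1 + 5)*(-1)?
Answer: 33984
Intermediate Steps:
P = 16 (P = -4*(-1 + 5)*(-1) = -16*(-1) = -4*(-4) = 16)
((-4*9)*Z)*P = (-4*9*(-59))*16 = -36*(-59)*16 = 2124*16 = 33984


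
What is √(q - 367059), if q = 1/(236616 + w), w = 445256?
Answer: I*√10666491922767799/170468 ≈ 605.85*I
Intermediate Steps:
q = 1/681872 (q = 1/(236616 + 445256) = 1/681872 ≈ 1.4666e-6)
√(q - 367059) = √(1/681872 - 367059) = √(-250287254447/681872) = I*√10666491922767799/170468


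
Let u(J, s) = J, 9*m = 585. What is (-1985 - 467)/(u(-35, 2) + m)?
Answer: -1226/15 ≈ -81.733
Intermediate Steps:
m = 65 (m = (1/9)*585 = 65)
(-1985 - 467)/(u(-35, 2) + m) = (-1985 - 467)/(-35 + 65) = -2452/30 = -2452*1/30 = -1226/15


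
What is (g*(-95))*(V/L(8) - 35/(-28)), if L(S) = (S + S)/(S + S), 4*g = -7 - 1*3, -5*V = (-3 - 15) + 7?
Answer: 6555/8 ≈ 819.38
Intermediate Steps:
V = 11/5 (V = -((-3 - 15) + 7)/5 = -(-18 + 7)/5 = -⅕*(-11) = 11/5 ≈ 2.2000)
g = -5/2 (g = (-7 - 1*3)/4 = (-7 - 3)/4 = (¼)*(-10) = -5/2 ≈ -2.5000)
L(S) = 1 (L(S) = (2*S)/((2*S)) = (2*S)*(1/(2*S)) = 1)
(g*(-95))*(V/L(8) - 35/(-28)) = (-5/2*(-95))*((11/5)/1 - 35/(-28)) = 475*((11/5)*1 - 35*(-1/28))/2 = 475*(11/5 + 5/4)/2 = (475/2)*(69/20) = 6555/8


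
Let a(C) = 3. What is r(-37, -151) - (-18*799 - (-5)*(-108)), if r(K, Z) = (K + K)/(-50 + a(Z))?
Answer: 701408/47 ≈ 14924.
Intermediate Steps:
r(K, Z) = -2*K/47 (r(K, Z) = (K + K)/(-50 + 3) = (2*K)/(-47) = (2*K)*(-1/47) = -2*K/47)
r(-37, -151) - (-18*799 - (-5)*(-108)) = -2/47*(-37) - (-18*799 - (-5)*(-108)) = 74/47 - (-14382 - 1*540) = 74/47 - (-14382 - 540) = 74/47 - 1*(-14922) = 74/47 + 14922 = 701408/47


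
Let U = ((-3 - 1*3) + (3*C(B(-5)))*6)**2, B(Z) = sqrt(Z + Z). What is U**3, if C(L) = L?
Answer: -28406458944 - 6551342208*I*sqrt(10) ≈ -2.8406e+10 - 2.0717e+10*I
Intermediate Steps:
B(Z) = sqrt(2)*sqrt(Z) (B(Z) = sqrt(2*Z) = sqrt(2)*sqrt(Z))
U = (-6 + 18*I*sqrt(10))**2 (U = ((-3 - 1*3) + (3*(sqrt(2)*sqrt(-5)))*6)**2 = ((-3 - 3) + (3*(sqrt(2)*(I*sqrt(5))))*6)**2 = (-6 + (3*(I*sqrt(10)))*6)**2 = (-6 + (3*I*sqrt(10))*6)**2 = (-6 + 18*I*sqrt(10))**2 ≈ -3204.0 - 683.05*I)
U**3 = (-3204 - 216*I*sqrt(10))**3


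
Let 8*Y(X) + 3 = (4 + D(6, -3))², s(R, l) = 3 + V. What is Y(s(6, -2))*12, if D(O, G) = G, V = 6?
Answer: -3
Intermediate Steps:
s(R, l) = 9 (s(R, l) = 3 + 6 = 9)
Y(X) = -¼ (Y(X) = -3/8 + (4 - 3)²/8 = -3/8 + (⅛)*1² = -3/8 + (⅛)*1 = -3/8 + ⅛ = -¼)
Y(s(6, -2))*12 = -¼*12 = -3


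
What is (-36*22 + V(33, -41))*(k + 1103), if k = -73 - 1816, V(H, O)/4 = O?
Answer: 751416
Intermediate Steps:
V(H, O) = 4*O
k = -1889
(-36*22 + V(33, -41))*(k + 1103) = (-36*22 + 4*(-41))*(-1889 + 1103) = (-792 - 164)*(-786) = -956*(-786) = 751416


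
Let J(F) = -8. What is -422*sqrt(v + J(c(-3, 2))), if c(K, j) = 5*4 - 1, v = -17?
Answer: -2110*I ≈ -2110.0*I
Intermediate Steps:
c(K, j) = 19 (c(K, j) = 20 - 1 = 19)
-422*sqrt(v + J(c(-3, 2))) = -422*sqrt(-17 - 8) = -2110*I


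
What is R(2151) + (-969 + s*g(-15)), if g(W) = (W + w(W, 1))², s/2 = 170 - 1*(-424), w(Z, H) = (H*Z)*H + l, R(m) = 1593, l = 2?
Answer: 932016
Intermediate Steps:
w(Z, H) = 2 + Z*H² (w(Z, H) = (H*Z)*H + 2 = Z*H² + 2 = 2 + Z*H²)
s = 1188 (s = 2*(170 - 1*(-424)) = 2*(170 + 424) = 2*594 = 1188)
g(W) = (2 + 2*W)² (g(W) = (W + (2 + W*1²))² = (W + (2 + W*1))² = (W + (2 + W))² = (2 + 2*W)²)
R(2151) + (-969 + s*g(-15)) = 1593 + (-969 + 1188*(4*(1 - 15)²)) = 1593 + (-969 + 1188*(4*(-14)²)) = 1593 + (-969 + 1188*(4*196)) = 1593 + (-969 + 1188*784) = 1593 + (-969 + 931392) = 1593 + 930423 = 932016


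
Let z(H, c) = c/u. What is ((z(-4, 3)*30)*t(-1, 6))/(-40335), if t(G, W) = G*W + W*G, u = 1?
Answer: 72/2689 ≈ 0.026776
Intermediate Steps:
t(G, W) = 2*G*W (t(G, W) = G*W + G*W = 2*G*W)
z(H, c) = c (z(H, c) = c/1 = c*1 = c)
((z(-4, 3)*30)*t(-1, 6))/(-40335) = ((3*30)*(2*(-1)*6))/(-40335) = (90*(-12))*(-1/40335) = -1080*(-1/40335) = 72/2689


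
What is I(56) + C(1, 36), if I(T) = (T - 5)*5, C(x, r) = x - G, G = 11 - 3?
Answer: 248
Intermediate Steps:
G = 8
C(x, r) = -8 + x (C(x, r) = x - 1*8 = x - 8 = -8 + x)
I(T) = -25 + 5*T (I(T) = (-5 + T)*5 = -25 + 5*T)
I(56) + C(1, 36) = (-25 + 5*56) + (-8 + 1) = (-25 + 280) - 7 = 255 - 7 = 248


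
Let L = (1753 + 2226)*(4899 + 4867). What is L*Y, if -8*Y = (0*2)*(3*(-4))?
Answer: 0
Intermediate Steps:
Y = 0 (Y = -0*2*3*(-4)/8 = -0*(-12) = -1/8*0 = 0)
L = 38858914 (L = 3979*9766 = 38858914)
L*Y = 38858914*0 = 0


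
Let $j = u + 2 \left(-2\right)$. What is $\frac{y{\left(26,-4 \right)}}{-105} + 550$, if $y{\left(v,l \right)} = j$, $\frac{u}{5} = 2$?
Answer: $\frac{19248}{35} \approx 549.94$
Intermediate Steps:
$u = 10$ ($u = 5 \cdot 2 = 10$)
$j = 6$ ($j = 10 + 2 \left(-2\right) = 10 - 4 = 6$)
$y{\left(v,l \right)} = 6$
$\frac{y{\left(26,-4 \right)}}{-105} + 550 = \frac{6}{-105} + 550 = 6 \left(- \frac{1}{105}\right) + 550 = - \frac{2}{35} + 550 = \frac{19248}{35}$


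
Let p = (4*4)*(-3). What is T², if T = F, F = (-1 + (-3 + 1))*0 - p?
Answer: 2304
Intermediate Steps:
p = -48 (p = 16*(-3) = -48)
F = 48 (F = (-1 + (-3 + 1))*0 - 1*(-48) = (-1 - 2)*0 + 48 = -3*0 + 48 = 0 + 48 = 48)
T = 48
T² = 48² = 2304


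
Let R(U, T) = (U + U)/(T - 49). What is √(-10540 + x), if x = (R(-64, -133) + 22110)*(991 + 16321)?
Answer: 2*√792429500317/91 ≈ 19565.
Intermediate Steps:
R(U, T) = 2*U/(-49 + T) (R(U, T) = (2*U)/(-49 + T) = 2*U/(-49 + T))
x = 34833025088/91 (x = (2*(-64)/(-49 - 133) + 22110)*(991 + 16321) = (2*(-64)/(-182) + 22110)*17312 = (2*(-64)*(-1/182) + 22110)*17312 = (64/91 + 22110)*17312 = (2012074/91)*17312 = 34833025088/91 ≈ 3.8278e+8)
√(-10540 + x) = √(-10540 + 34833025088/91) = √(34832065948/91) = 2*√792429500317/91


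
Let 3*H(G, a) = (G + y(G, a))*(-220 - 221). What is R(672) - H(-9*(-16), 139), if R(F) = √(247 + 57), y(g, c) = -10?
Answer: 19698 + 4*√19 ≈ 19715.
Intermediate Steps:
R(F) = 4*√19 (R(F) = √304 = 4*√19)
H(G, a) = 1470 - 147*G (H(G, a) = ((G - 10)*(-220 - 221))/3 = ((-10 + G)*(-441))/3 = (4410 - 441*G)/3 = 1470 - 147*G)
R(672) - H(-9*(-16), 139) = 4*√19 - (1470 - (-1323)*(-16)) = 4*√19 - (1470 - 147*144) = 4*√19 - (1470 - 21168) = 4*√19 - 1*(-19698) = 4*√19 + 19698 = 19698 + 4*√19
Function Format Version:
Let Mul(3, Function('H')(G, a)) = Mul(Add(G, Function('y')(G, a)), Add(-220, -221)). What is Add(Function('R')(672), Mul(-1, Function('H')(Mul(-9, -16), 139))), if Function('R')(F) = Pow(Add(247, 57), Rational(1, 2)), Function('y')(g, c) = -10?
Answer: Add(19698, Mul(4, Pow(19, Rational(1, 2)))) ≈ 19715.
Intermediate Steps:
Function('R')(F) = Mul(4, Pow(19, Rational(1, 2))) (Function('R')(F) = Pow(304, Rational(1, 2)) = Mul(4, Pow(19, Rational(1, 2))))
Function('H')(G, a) = Add(1470, Mul(-147, G)) (Function('H')(G, a) = Mul(Rational(1, 3), Mul(Add(G, -10), Add(-220, -221))) = Mul(Rational(1, 3), Mul(Add(-10, G), -441)) = Mul(Rational(1, 3), Add(4410, Mul(-441, G))) = Add(1470, Mul(-147, G)))
Add(Function('R')(672), Mul(-1, Function('H')(Mul(-9, -16), 139))) = Add(Mul(4, Pow(19, Rational(1, 2))), Mul(-1, Add(1470, Mul(-147, Mul(-9, -16))))) = Add(Mul(4, Pow(19, Rational(1, 2))), Mul(-1, Add(1470, Mul(-147, 144)))) = Add(Mul(4, Pow(19, Rational(1, 2))), Mul(-1, Add(1470, -21168))) = Add(Mul(4, Pow(19, Rational(1, 2))), Mul(-1, -19698)) = Add(Mul(4, Pow(19, Rational(1, 2))), 19698) = Add(19698, Mul(4, Pow(19, Rational(1, 2))))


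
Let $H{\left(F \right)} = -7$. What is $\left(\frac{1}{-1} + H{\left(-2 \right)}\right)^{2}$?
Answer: $64$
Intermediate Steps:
$\left(\frac{1}{-1} + H{\left(-2 \right)}\right)^{2} = \left(\frac{1}{-1} - 7\right)^{2} = \left(-1 - 7\right)^{2} = \left(-8\right)^{2} = 64$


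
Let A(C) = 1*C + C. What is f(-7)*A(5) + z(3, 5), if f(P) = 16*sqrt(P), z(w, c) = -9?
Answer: -9 + 160*I*sqrt(7) ≈ -9.0 + 423.32*I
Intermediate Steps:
A(C) = 2*C (A(C) = C + C = 2*C)
f(-7)*A(5) + z(3, 5) = (16*sqrt(-7))*(2*5) - 9 = (16*(I*sqrt(7)))*10 - 9 = (16*I*sqrt(7))*10 - 9 = 160*I*sqrt(7) - 9 = -9 + 160*I*sqrt(7)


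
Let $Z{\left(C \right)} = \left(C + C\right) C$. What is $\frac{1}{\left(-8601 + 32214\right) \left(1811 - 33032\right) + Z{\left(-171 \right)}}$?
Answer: $- \frac{1}{737162991} \approx -1.3566 \cdot 10^{-9}$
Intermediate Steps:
$Z{\left(C \right)} = 2 C^{2}$ ($Z{\left(C \right)} = 2 C C = 2 C^{2}$)
$\frac{1}{\left(-8601 + 32214\right) \left(1811 - 33032\right) + Z{\left(-171 \right)}} = \frac{1}{\left(-8601 + 32214\right) \left(1811 - 33032\right) + 2 \left(-171\right)^{2}} = \frac{1}{23613 \left(-31221\right) + 2 \cdot 29241} = \frac{1}{-737221473 + 58482} = \frac{1}{-737162991} = - \frac{1}{737162991}$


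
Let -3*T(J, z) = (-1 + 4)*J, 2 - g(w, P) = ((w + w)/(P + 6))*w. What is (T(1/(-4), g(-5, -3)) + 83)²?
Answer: 110889/16 ≈ 6930.6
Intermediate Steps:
g(w, P) = 2 - 2*w²/(6 + P) (g(w, P) = 2 - (w + w)/(P + 6)*w = 2 - (2*w)/(6 + P)*w = 2 - 2*w/(6 + P)*w = 2 - 2*w²/(6 + P))
T(J, z) = -J (T(J, z) = -(-1 + 4)*J/3 = -J)
(T(1/(-4), g(-5, -3)) + 83)² = (-1/(-4) + 83)² = (-1*(-¼) + 83)² = (¼ + 83)² = (333/4)² = 110889/16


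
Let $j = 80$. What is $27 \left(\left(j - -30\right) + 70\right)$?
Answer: $4860$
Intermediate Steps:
$27 \left(\left(j - -30\right) + 70\right) = 27 \left(\left(80 - -30\right) + 70\right) = 27 \left(\left(80 + 30\right) + 70\right) = 27 \left(110 + 70\right) = 27 \cdot 180 = 4860$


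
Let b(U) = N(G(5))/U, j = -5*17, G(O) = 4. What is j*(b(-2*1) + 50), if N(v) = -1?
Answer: -8585/2 ≈ -4292.5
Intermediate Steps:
j = -85
b(U) = -1/U
j*(b(-2*1) + 50) = -85*(-1/((-2*1)) + 50) = -85*(-1/(-2) + 50) = -85*(-1*(-1/2) + 50) = -85*(1/2 + 50) = -85*101/2 = -8585/2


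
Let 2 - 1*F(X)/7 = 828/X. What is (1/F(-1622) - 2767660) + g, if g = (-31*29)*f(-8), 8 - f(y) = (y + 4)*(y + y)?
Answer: -38727186821/14252 ≈ -2.7173e+6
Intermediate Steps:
F(X) = 14 - 5796/X
f(y) = 8 - 2*y*(4 + y) (f(y) = 8 - (y + 4)*(y + y) = 8 - (4 + y)*2*y = 8 - 2*y*(4 + y))
g = 50344 (g = (-31*29)*(8 - 8*(-8) - 2*(-8)²) = -899*(8 + 64 - 2*64) = -899*(8 + 64 - 128) = -899*(-56) = 50344)
(1/F(-1622) - 2767660) + g = (1/(14 - 5796/(-1622)) - 2767660) + 50344 = (1/(14 - 5796*(-1/1622)) - 2767660) + 50344 = (1/(14 + 2898/811) - 2767660) + 50344 = (1/(14252/811) - 2767660) + 50344 = (811/14252 - 2767660) + 50344 = -39444689509/14252 + 50344 = -38727186821/14252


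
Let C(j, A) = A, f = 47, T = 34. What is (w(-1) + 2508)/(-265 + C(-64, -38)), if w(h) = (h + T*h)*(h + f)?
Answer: -898/303 ≈ -2.9637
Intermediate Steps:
w(h) = 35*h*(47 + h) (w(h) = (h + 34*h)*(h + 47) = (35*h)*(47 + h) = 35*h*(47 + h))
(w(-1) + 2508)/(-265 + C(-64, -38)) = (35*(-1)*(47 - 1) + 2508)/(-265 - 38) = (35*(-1)*46 + 2508)/(-303) = (-1610 + 2508)*(-1/303) = 898*(-1/303) = -898/303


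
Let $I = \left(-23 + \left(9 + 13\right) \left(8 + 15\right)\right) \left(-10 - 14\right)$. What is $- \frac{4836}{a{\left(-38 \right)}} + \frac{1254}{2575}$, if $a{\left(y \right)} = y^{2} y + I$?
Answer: $\frac{772569}{1380200} \approx 0.55975$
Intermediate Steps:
$I = -11592$ ($I = \left(-23 + 22 \cdot 23\right) \left(-24\right) = \left(-23 + 506\right) \left(-24\right) = 483 \left(-24\right) = -11592$)
$a{\left(y \right)} = -11592 + y^{3}$ ($a{\left(y \right)} = y^{2} y - 11592 = y^{3} - 11592 = -11592 + y^{3}$)
$- \frac{4836}{a{\left(-38 \right)}} + \frac{1254}{2575} = - \frac{4836}{-11592 + \left(-38\right)^{3}} + \frac{1254}{2575} = - \frac{4836}{-11592 - 54872} + 1254 \cdot \frac{1}{2575} = - \frac{4836}{-66464} + \frac{1254}{2575} = \left(-4836\right) \left(- \frac{1}{66464}\right) + \frac{1254}{2575} = \frac{39}{536} + \frac{1254}{2575} = \frac{772569}{1380200}$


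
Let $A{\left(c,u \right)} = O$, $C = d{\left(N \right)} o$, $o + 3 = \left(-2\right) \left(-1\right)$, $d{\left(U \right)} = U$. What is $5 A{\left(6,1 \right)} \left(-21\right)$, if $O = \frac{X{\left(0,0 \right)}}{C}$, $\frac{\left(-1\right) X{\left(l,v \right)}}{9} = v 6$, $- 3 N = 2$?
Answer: $0$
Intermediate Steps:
$N = - \frac{2}{3}$ ($N = \left(- \frac{1}{3}\right) 2 = - \frac{2}{3} \approx -0.66667$)
$X{\left(l,v \right)} = - 54 v$ ($X{\left(l,v \right)} = - 9 v 6 = - 9 \cdot 6 v = - 54 v$)
$o = -1$ ($o = -3 - -2 = -3 + 2 = -1$)
$C = \frac{2}{3}$ ($C = \left(- \frac{2}{3}\right) \left(-1\right) = \frac{2}{3} \approx 0.66667$)
$O = 0$ ($O = \frac{\left(-54\right) 0}{\frac{2}{3}} = 0 \cdot \frac{3}{2} = 0$)
$A{\left(c,u \right)} = 0$
$5 A{\left(6,1 \right)} \left(-21\right) = 5 \cdot 0 \left(-21\right) = 0 \left(-21\right) = 0$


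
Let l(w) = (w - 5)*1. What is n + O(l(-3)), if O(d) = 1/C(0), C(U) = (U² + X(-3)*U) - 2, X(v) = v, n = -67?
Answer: -135/2 ≈ -67.500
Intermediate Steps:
l(w) = -5 + w (l(w) = (-5 + w)*1 = -5 + w)
C(U) = -2 + U² - 3*U (C(U) = (U² - 3*U) - 2 = -2 + U² - 3*U)
O(d) = -½ (O(d) = 1/(-2 + 0² - 3*0) = 1/(-2 + 0 + 0) = 1/(-2) = -½)
n + O(l(-3)) = -67 - ½ = -135/2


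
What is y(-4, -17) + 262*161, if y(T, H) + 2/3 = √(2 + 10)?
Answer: 126544/3 + 2*√3 ≈ 42185.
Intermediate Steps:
y(T, H) = -⅔ + 2*√3 (y(T, H) = -⅔ + √(2 + 10) = -⅔ + √12 = -⅔ + 2*√3)
y(-4, -17) + 262*161 = (-⅔ + 2*√3) + 262*161 = (-⅔ + 2*√3) + 42182 = 126544/3 + 2*√3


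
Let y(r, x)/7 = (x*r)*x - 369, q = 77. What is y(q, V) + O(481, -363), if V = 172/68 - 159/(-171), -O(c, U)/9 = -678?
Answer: 9360356015/938961 ≈ 9968.8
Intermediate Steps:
O(c, U) = 6102 (O(c, U) = -9*(-678) = 6102)
V = 3352/969 (V = 172*(1/68) - 159*(-1/171) = 43/17 + 53/57 = 3352/969 ≈ 3.4592)
y(r, x) = -2583 + 7*r*x² (y(r, x) = 7*((x*r)*x - 369) = 7*((r*x)*x - 369) = 7*(r*x² - 369) = 7*(-369 + r*x²) = -2583 + 7*r*x²)
y(q, V) + O(481, -363) = (-2583 + 7*77*(3352/969)²) + 6102 = (-2583 + 7*77*(11235904/938961)) + 6102 = (-2583 + 6056152256/938961) + 6102 = 3630815993/938961 + 6102 = 9360356015/938961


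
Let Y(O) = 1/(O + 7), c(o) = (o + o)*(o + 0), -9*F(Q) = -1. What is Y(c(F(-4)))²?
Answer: 6561/323761 ≈ 0.020265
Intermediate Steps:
F(Q) = ⅑ (F(Q) = -⅑*(-1) = ⅑)
c(o) = 2*o² (c(o) = (2*o)*o = 2*o²)
Y(O) = 1/(7 + O)
Y(c(F(-4)))² = (1/(7 + 2*(⅑)²))² = (1/(7 + 2*(1/81)))² = (1/(7 + 2/81))² = (1/(569/81))² = (81/569)² = 6561/323761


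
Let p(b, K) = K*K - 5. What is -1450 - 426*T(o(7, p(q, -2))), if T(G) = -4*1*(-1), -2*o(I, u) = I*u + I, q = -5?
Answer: -3154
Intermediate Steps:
p(b, K) = -5 + K² (p(b, K) = K² - 5 = -5 + K²)
o(I, u) = -I/2 - I*u/2 (o(I, u) = -(I*u + I)/2 = -(I + I*u)/2 = -I/2 - I*u/2)
T(G) = 4 (T(G) = -4*(-1) = 4)
-1450 - 426*T(o(7, p(q, -2))) = -1450 - 426*4 = -1450 - 1704 = -3154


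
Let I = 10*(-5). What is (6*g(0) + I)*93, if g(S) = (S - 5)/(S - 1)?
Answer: -1860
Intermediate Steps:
g(S) = (-5 + S)/(-1 + S)
I = -50
(6*g(0) + I)*93 = (6*((-5 + 0)/(-1 + 0)) - 50)*93 = (6*(-5/(-1)) - 50)*93 = (6*(-1*(-5)) - 50)*93 = (6*5 - 50)*93 = (30 - 50)*93 = -20*93 = -1860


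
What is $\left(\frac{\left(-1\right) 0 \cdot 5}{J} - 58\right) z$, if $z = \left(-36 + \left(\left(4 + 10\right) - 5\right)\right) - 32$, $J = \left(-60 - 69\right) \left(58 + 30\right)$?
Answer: $3422$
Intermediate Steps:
$J = -11352$ ($J = \left(-129\right) 88 = -11352$)
$z = -59$ ($z = \left(-36 + \left(14 - 5\right)\right) - 32 = \left(-36 + 9\right) - 32 = -27 - 32 = -59$)
$\left(\frac{\left(-1\right) 0 \cdot 5}{J} - 58\right) z = \left(\frac{\left(-1\right) 0 \cdot 5}{-11352} - 58\right) \left(-59\right) = \left(0 \cdot 5 \left(- \frac{1}{11352}\right) - 58\right) \left(-59\right) = \left(0 \left(- \frac{1}{11352}\right) - 58\right) \left(-59\right) = \left(0 - 58\right) \left(-59\right) = \left(-58\right) \left(-59\right) = 3422$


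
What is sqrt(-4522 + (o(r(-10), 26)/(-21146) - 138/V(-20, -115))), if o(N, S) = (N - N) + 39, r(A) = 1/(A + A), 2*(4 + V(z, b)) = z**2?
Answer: I*sqrt(24773701163014)/74011 ≈ 67.251*I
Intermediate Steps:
V(z, b) = -4 + z**2/2
r(A) = 1/(2*A)
o(N, S) = 39 (o(N, S) = 0 + 39 = 39)
sqrt(-4522 + (o(r(-10), 26)/(-21146) - 138/V(-20, -115))) = sqrt(-4522 + (39/(-21146) - 138/(-4 + (1/2)*(-20)**2))) = sqrt(-4522 + (39*(-1/21146) - 138/(-4 + (1/2)*400))) = sqrt(-4522 + (-39/21146 - 138/(-4 + 200))) = sqrt(-4522 + (-39/21146 - 138/196)) = sqrt(-4522 + (-39/21146 - 138*1/196)) = sqrt(-4522 + (-39/21146 - 69/98)) = sqrt(-4522 - 365724/518077) = sqrt(-2343109918/518077) = I*sqrt(24773701163014)/74011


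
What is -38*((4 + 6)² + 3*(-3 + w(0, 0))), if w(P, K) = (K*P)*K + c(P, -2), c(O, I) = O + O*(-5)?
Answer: -3458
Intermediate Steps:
c(O, I) = -4*O (c(O, I) = O - 5*O = -4*O)
w(P, K) = -4*P + P*K² (w(P, K) = (K*P)*K - 4*P = P*K² - 4*P = -4*P + P*K²)
-38*((4 + 6)² + 3*(-3 + w(0, 0))) = -38*((4 + 6)² + 3*(-3 + 0*(-4 + 0²))) = -38*(10² + 3*(-3 + 0*(-4 + 0))) = -38*(100 + 3*(-3 + 0*(-4))) = -38*(100 + 3*(-3 + 0)) = -38*(100 + 3*(-3)) = -38*(100 - 9) = -38*91 = -3458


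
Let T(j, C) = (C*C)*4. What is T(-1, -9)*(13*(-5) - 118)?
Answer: -59292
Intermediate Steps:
T(j, C) = 4*C² (T(j, C) = C²*4 = 4*C²)
T(-1, -9)*(13*(-5) - 118) = (4*(-9)²)*(13*(-5) - 118) = (4*81)*(-65 - 118) = 324*(-183) = -59292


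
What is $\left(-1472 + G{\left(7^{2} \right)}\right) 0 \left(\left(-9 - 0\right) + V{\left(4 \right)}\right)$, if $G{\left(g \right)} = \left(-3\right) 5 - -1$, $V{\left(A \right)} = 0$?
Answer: $0$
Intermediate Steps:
$G{\left(g \right)} = -14$ ($G{\left(g \right)} = -15 + \left(-1 + 2\right) = -15 + 1 = -14$)
$\left(-1472 + G{\left(7^{2} \right)}\right) 0 \left(\left(-9 - 0\right) + V{\left(4 \right)}\right) = \left(-1472 - 14\right) 0 \left(\left(-9 - 0\right) + 0\right) = - 1486 \cdot 0 \left(\left(-9 + 0\right) + 0\right) = - 1486 \cdot 0 \left(-9 + 0\right) = - 1486 \cdot 0 \left(-9\right) = \left(-1486\right) 0 = 0$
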